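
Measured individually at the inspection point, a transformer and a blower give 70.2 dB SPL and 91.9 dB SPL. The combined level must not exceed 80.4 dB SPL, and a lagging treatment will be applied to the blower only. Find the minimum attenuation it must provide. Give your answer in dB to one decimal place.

The untreated sources together contribute 10^(70.2/10) = 1.047e+07, i.e. 70.20 dB SPL.
To meet 80.4 dB SPL overall, the treated blower may contribute at most 10^(80.4/10) − 1.047e+07 = 9.918e+07, i.e. 79.96 dB SPL.
So the blower must be reduced from 91.9 to 79.96 dB SPL: IL = 11.94 dB.

11.9 dB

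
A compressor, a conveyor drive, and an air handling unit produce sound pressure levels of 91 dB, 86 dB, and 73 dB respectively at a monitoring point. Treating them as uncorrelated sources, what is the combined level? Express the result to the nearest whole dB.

92 dB

For uncorrelated sources the intensities add, so convert each level to linear form, sum, and take 10·log₁₀ of the total.
Σ 10^(L/10) = 10^(91/10) + 10^(86/10) + 10^(73/10) = 1.677e+09.
L_total = 10·log₁₀(1.677e+09) = 92.25 dB.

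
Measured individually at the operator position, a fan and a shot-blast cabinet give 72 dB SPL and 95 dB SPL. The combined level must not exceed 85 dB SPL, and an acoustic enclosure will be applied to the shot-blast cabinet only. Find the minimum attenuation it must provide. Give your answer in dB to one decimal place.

Everything except the shot-blast cabinet sums to 10^(72/10) = 1.585e+07 in linear terms, 72.00 dB SPL.
The limit corresponds to 10^(85/10) = 3.162e+08; subtracting the fixed part leaves 3.004e+08 for the shot-blast cabinet, i.e. 84.78 dB SPL.
Required insertion loss = 95 − 84.78 = 10.22 dB.

10.2 dB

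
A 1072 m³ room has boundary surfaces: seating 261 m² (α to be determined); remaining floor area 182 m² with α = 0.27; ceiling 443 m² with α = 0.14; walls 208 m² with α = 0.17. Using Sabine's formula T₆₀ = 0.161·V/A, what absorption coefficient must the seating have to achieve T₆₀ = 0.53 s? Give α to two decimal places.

0.69

A = 0.161·V/T₆₀ = 0.161·1072/0.53 = 325.65 m² sabins.
Absorption from the other surfaces = 182·0.27 + 443·0.14 + 208·0.17 = 146.52 m², so the seating must supply 179.13 m² over 261 m².
α = 179.13/261 = 0.686.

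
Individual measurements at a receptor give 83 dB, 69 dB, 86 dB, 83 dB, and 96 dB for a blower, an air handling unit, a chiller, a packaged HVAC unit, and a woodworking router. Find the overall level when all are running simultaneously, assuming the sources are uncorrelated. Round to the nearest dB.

97 dB

For uncorrelated sources the intensities add, so convert each level to linear form, sum, and take 10·log₁₀ of the total.
Σ 10^(L/10) = 10^(83/10) + 10^(69/10) + 10^(86/10) + 10^(83/10) + 10^(96/10) = 4.786e+09.
L_total = 10·log₁₀(4.786e+09) = 96.80 dB.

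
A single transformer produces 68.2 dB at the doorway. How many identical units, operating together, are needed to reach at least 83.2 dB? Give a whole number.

N identical sources give L₁ + 10·log₁₀ N, so require 10·log₁₀ N ≥ 83.2 − 68.2 = 15.0 dB.
N ≥ 10^(15.0/10) = 31.623, so N = 32.

32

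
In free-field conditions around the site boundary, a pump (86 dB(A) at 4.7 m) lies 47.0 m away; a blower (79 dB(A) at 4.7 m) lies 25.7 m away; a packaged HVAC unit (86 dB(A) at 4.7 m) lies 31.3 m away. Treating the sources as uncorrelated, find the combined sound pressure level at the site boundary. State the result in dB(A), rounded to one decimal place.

71.9 dB(A)

Propagate each source to the receiver with L = L_ref − 20·log₁₀(r/r_ref), then add intensities.
pump: 86 − 20·log₁₀(47.0/4.7) = 86 − 20.00 = 66.00 dB(A).
blower: 79 − 20·log₁₀(25.7/4.7) = 79 − 14.76 = 64.24 dB(A).
packaged HVAC unit: 86 − 20·log₁₀(31.3/4.7) = 86 − 16.47 = 69.53 dB(A).
Σ 10^(L/10) = 1.561e+07 → L_total = 10·log₁₀(1.561e+07) = 71.94 dB(A).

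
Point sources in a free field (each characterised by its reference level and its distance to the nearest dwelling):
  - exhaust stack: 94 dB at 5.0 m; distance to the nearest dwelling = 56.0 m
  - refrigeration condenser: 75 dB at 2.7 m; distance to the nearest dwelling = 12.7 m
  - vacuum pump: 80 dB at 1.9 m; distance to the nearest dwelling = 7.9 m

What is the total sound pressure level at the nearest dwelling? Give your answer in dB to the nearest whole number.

First find each source's level at the receiver (point-source: −20·log₁₀(r/r_ref)), then combine on an intensity basis.
exhaust stack: 94 − 20·log₁₀(56.0/5.0) = 94 − 20.98 = 73.02 dB.
refrigeration condenser: 75 − 20·log₁₀(12.7/2.7) = 75 − 13.45 = 61.55 dB.
vacuum pump: 80 − 20·log₁₀(7.9/1.9) = 80 − 12.38 = 67.62 dB.
Σ 10^(L/10) = 2.724e+07 → L_total = 10·log₁₀(2.724e+07) = 74.35 dB.

74 dB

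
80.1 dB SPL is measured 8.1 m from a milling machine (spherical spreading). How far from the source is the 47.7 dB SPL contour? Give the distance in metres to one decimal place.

337.7 m

Point-source spreading drops the level by 20·log₁₀(r₂/r₁); inverting, r₂/r₁ = 10^(ΔL/20).
r₂ = 8.1·10^((80.1−47.7)/20) = 8.1·10^(32.4/20) = 337.66 m.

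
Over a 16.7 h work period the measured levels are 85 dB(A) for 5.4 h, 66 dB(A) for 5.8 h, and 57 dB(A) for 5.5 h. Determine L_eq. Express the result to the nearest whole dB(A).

Weight each interval's intensity by its duration and average over T = 16.7 h:
Σ tᵢ·10^(Lᵢ/10) = 5.4·10^(85/10) + 5.8·10^(66/10) + 5.5·10^(57/10) = 1.733e+09.
L_eq = 10·log₁₀(1.733e+09/16.7) = 80.16 dB(A).

80 dB(A)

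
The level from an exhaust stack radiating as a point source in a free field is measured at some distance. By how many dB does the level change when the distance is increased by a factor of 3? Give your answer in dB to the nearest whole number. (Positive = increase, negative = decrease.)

A point source loses 6 dB per doubling of distance; generally ΔL = −20·log₁₀(r₂/r₁).
ΔL = −20·log₁₀(3) = -9.54 dB.

-10 dB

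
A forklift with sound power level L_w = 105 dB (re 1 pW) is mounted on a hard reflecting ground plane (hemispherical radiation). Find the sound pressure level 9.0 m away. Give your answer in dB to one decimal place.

Free-field hemispherical radiation: L_p = L_w − 10·log₁₀(2π·r²), r = 9.0 m.
2π·r² = 508.9 m², 10·log₁₀ of that is 27.067 dB.
L_p = 105 − 27.067 = 77.93 dB.

77.9 dB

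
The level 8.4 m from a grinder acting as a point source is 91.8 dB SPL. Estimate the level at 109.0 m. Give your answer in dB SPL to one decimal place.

Spherical spreading from a point source gives a 20·log₁₀(r₂/r₁) drop.
L₂ = 91.8 − 20·log₁₀(109.0/8.4) = 91.8 − 22.263 = 69.54 dB SPL.

69.5 dB SPL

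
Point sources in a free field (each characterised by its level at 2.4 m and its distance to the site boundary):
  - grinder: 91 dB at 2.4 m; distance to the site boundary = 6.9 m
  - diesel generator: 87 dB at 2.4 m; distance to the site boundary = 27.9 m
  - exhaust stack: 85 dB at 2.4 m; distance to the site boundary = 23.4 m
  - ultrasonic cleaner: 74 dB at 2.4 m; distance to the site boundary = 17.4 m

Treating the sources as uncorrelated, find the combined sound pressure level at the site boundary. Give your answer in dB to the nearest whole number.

82 dB

Propagate each source to the receiver with L = L_ref − 20·log₁₀(r/r_ref), then add intensities.
grinder: 91 − 20·log₁₀(6.9/2.4) = 91 − 9.17 = 81.83 dB.
diesel generator: 87 − 20·log₁₀(27.9/2.4) = 87 − 21.31 = 65.69 dB.
exhaust stack: 85 − 20·log₁₀(23.4/2.4) = 85 − 19.78 = 65.22 dB.
ultrasonic cleaner: 74 − 20·log₁₀(17.4/2.4) = 74 − 17.21 = 56.79 dB.
Σ 10^(L/10) = 1.598e+08 → L_total = 10·log₁₀(1.598e+08) = 82.04 dB.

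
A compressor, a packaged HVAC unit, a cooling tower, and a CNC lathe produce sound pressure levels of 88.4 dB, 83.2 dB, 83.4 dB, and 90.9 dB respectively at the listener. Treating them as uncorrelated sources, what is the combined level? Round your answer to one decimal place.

93.7 dB

For uncorrelated sources the intensities add, so convert each level to linear form, sum, and take 10·log₁₀ of the total.
Σ 10^(L/10) = 10^(88.4/10) + 10^(83.2/10) + 10^(83.4/10) + 10^(90.9/10) = 2.350e+09.
L_total = 10·log₁₀(2.350e+09) = 93.71 dB.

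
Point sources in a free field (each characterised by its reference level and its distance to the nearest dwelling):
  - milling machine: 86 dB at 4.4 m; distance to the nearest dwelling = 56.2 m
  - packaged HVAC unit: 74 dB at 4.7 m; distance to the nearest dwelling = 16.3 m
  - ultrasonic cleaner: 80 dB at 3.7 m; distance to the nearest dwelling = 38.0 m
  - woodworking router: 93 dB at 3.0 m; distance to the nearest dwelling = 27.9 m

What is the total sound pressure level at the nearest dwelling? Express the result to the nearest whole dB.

First find each source's level at the receiver (point-source: −20·log₁₀(r/r_ref)), then combine on an intensity basis.
milling machine: 86 − 20·log₁₀(56.2/4.4) = 86 − 22.13 = 63.87 dB.
packaged HVAC unit: 74 − 20·log₁₀(16.3/4.7) = 74 − 10.80 = 63.20 dB.
ultrasonic cleaner: 80 − 20·log₁₀(38.0/3.7) = 80 − 20.23 = 59.77 dB.
woodworking router: 93 − 20·log₁₀(27.9/3.0) = 93 − 19.37 = 73.63 dB.
Σ 10^(L/10) = 2.855e+07 → L_total = 10·log₁₀(2.855e+07) = 74.56 dB.

75 dB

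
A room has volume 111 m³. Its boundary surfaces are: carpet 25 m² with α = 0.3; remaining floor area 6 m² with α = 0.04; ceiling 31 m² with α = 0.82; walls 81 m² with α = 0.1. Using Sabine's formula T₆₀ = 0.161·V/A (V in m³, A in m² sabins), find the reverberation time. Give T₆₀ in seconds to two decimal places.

0.43 s

Total absorption A = 25·0.3 + 6·0.04 + 31·0.82 + 81·0.1 = 41.26 m² sabins.
T₆₀ = 0.161·V/A = 0.161·111/41.26 = 0.433 s.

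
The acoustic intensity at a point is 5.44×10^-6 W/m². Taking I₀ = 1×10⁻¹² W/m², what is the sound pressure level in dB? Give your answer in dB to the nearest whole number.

Dividing by I₀ shifts the exponent by 12: I/I₀ = 5.44×10^6.
L = 10·(0.7356 + 6) = 67.36 dB.

67 dB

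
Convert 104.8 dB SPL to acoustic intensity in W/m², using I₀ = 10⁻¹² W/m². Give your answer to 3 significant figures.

0.0302 W/m²

I/I₀ = 10^(104.8/10) = 3.02e+10, so I = 3.02e+10 × 10⁻¹² W/m².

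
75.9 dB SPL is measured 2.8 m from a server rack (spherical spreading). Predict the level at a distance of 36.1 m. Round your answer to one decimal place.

53.7 dB SPL

For a point source, L₂ = L₁ − 20·log₁₀(r₂/r₁).
L₂ = 75.9 − 20·log₁₀(36.1/2.8) = 75.9 − 22.207 = 53.69 dB SPL.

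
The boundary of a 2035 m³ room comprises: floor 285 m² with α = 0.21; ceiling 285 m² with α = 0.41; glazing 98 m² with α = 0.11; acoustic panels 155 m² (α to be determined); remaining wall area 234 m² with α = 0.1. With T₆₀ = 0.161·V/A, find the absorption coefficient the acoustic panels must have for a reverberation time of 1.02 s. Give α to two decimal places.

From T₆₀ = 0.161·V/A, the target T₆₀ = 1.02 s needs A = 0.161·2035/1.02 = 321.21 m².
Absorption from the other surfaces = 285·0.21 + 285·0.41 + 98·0.11 + 234·0.1 = 210.88 m², so the acoustic panels must supply 110.33 m² over 155 m².
α = 110.33/155 = 0.712.

0.71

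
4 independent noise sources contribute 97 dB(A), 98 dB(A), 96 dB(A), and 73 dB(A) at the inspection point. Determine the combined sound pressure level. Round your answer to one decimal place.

101.9 dB(A)

For uncorrelated sources the intensities add, so convert each level to linear form, sum, and take 10·log₁₀ of the total.
Σ 10^(L/10) = 10^(97/10) + 10^(98/10) + 10^(96/10) + 10^(73/10) = 1.532e+10.
L_total = 10·log₁₀(1.532e+10) = 101.85 dB(A).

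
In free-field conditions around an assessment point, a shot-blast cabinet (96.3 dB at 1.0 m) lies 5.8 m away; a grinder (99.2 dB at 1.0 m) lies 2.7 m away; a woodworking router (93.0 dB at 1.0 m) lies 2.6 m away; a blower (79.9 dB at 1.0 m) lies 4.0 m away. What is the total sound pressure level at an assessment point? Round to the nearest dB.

92 dB

Propagate each source to the receiver with L = L_ref − 20·log₁₀(r/r_ref), then add intensities.
shot-blast cabinet: 96.3 − 20·log₁₀(5.8/1.0) = 96.3 − 15.27 = 81.03 dB.
grinder: 99.2 − 20·log₁₀(2.7/1.0) = 99.2 − 8.63 = 90.57 dB.
woodworking router: 93.0 − 20·log₁₀(2.6/1.0) = 93.0 − 8.30 = 84.70 dB.
blower: 79.9 − 20·log₁₀(4.0/1.0) = 79.9 − 12.04 = 67.86 dB.
Σ 10^(L/10) = 1.569e+09 → L_total = 10·log₁₀(1.569e+09) = 91.96 dB.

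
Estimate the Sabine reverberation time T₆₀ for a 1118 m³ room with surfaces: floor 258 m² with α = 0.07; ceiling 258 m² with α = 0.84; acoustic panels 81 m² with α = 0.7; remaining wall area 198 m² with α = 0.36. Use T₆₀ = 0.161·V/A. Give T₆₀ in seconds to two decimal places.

Summing Sᵢαᵢ: 258·0.07 + 258·0.84 + 81·0.7 + 198·0.36 = 362.76 m².
T₆₀ = 0.161·V/A = 0.161·1118/362.76 = 0.496 s.

0.50 s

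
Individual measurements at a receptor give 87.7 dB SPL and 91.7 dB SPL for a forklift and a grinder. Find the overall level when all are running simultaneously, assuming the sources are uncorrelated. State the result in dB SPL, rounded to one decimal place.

Incoherent sources combine by intensity addition: L_total = 10·log₁₀(Σ 10^(L_i/10)).
Σ 10^(L/10) = 10^(87.7/10) + 10^(91.7/10) = 2.068e+09.
L_total = 10·log₁₀(2.068e+09) = 93.16 dB SPL.

93.2 dB SPL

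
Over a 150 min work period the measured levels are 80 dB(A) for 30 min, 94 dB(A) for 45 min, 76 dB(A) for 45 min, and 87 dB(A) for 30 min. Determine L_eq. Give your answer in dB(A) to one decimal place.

89.5 dB(A)

L_eq = 10·log₁₀[(1/T)·Σ tᵢ·10^(Lᵢ/10)] with T = 150 min.
Σ tᵢ·10^(Lᵢ/10) = 30·10^(80/10) + 45·10^(94/10) + 45·10^(76/10) + 30·10^(87/10) = 1.329e+11.
L_eq = 10·log₁₀(1.329e+11/150) = 89.47 dB(A).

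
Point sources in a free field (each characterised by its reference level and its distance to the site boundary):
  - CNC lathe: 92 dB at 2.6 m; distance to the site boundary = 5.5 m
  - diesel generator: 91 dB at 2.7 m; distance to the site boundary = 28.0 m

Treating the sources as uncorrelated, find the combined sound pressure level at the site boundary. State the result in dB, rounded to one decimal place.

85.6 dB

Propagate each source to the receiver with L = L_ref − 20·log₁₀(r/r_ref), then add intensities.
CNC lathe: 92 − 20·log₁₀(5.5/2.6) = 92 − 6.51 = 85.49 dB.
diesel generator: 91 − 20·log₁₀(28.0/2.7) = 91 − 20.32 = 70.68 dB.
Σ 10^(L/10) = 3.659e+08 → L_total = 10·log₁₀(3.659e+08) = 85.63 dB.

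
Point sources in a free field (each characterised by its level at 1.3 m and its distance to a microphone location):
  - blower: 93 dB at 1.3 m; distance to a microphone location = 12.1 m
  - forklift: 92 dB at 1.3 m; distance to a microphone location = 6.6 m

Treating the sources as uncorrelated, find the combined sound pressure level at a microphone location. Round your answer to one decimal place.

First find each source's level at the receiver (point-source: −20·log₁₀(r/r_ref)), then combine on an intensity basis.
blower: 93 − 20·log₁₀(12.1/1.3) = 93 − 19.38 = 73.62 dB.
forklift: 92 − 20·log₁₀(6.6/1.3) = 92 − 14.11 = 77.89 dB.
Σ 10^(L/10) = 8.452e+07 → L_total = 10·log₁₀(8.452e+07) = 79.27 dB.

79.3 dB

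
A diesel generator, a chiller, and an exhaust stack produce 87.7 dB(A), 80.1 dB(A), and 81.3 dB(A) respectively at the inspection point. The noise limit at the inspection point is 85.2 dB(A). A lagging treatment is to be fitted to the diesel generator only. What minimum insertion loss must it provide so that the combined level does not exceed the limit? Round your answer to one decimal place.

8.0 dB

Fixed contribution from the other sources: Σ 10^(L/10) = 10^(80.1/10) + 10^(81.3/10) = 2.372e+08 (83.75 dB(A)).
To meet 85.2 dB(A) overall, the treated diesel generator may contribute at most 10^(85.2/10) − 2.372e+08 = 9.391e+07, i.e. 79.73 dB(A).
So the diesel generator must be reduced from 87.7 to 79.73 dB(A): IL = 7.97 dB.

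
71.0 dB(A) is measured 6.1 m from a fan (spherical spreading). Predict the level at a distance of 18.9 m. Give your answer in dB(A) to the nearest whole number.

Spherical spreading from a point source gives a 20·log₁₀(r₂/r₁) drop.
L₂ = 71.0 − 20·log₁₀(18.9/6.1) = 71.0 − 9.823 = 61.18 dB(A).

61 dB(A)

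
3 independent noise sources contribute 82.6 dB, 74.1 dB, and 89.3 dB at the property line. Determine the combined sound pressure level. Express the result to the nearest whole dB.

90 dB

Incoherent sources combine by intensity addition: L_total = 10·log₁₀(Σ 10^(L_i/10)).
Σ 10^(L/10) = 10^(82.6/10) + 10^(74.1/10) + 10^(89.3/10) = 1.059e+09.
L_total = 10·log₁₀(1.059e+09) = 90.25 dB.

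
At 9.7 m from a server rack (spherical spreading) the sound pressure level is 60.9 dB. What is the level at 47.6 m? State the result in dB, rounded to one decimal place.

47.1 dB

Point-source attenuation: ΔL = 20·log₁₀(r₂/r₁) = 20·log₁₀(47.6/9.7) = 13.817 dB.
L₂ = 60.9 − 20·log₁₀(47.6/9.7) = 60.9 − 13.817 = 47.08 dB.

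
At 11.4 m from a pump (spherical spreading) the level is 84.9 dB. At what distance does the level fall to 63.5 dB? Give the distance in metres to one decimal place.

133.9 m

Point-source spreading drops the level by 20·log₁₀(r₂/r₁); inverting, r₂/r₁ = 10^(ΔL/20).
r₂ = 11.4·10^((84.9−63.5)/20) = 11.4·10^(21.4/20) = 133.94 m.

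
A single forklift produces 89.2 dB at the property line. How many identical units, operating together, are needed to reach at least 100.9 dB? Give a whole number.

15

The shortfall is 100.9 − 89.2 = 11.7 dB, and N units add 10·log₁₀ N, so need 10·log₁₀ N ≥ 11.7.
N ≥ 10^(11.7/10) = 14.791, so N = 15.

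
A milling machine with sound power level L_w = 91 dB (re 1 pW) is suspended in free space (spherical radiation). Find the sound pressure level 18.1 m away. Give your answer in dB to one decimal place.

54.9 dB

L_p = L_w − 10·log₁₀(4π·r²) with r = 18.1 m.
4π·r² = 4117 m², 10·log₁₀ of that is 36.146 dB.
L_p = 91 − 36.146 = 54.85 dB.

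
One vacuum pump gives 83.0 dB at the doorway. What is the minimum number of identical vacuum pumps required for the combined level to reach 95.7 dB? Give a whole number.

19

N identical sources give L₁ + 10·log₁₀ N, so require 10·log₁₀ N ≥ 95.7 − 83.0 = 12.7 dB.
N ≥ 10^(12.7/10) = 18.621, so N = 19.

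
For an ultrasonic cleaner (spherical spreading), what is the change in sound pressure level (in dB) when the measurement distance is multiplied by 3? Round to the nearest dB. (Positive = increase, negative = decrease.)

A point source loses 6 dB per doubling of distance; generally ΔL = −20·log₁₀(r₂/r₁).
ΔL = −20·log₁₀(3) = -9.54 dB.

-10 dB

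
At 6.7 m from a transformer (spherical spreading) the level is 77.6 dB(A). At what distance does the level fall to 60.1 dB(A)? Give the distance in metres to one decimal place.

50.2 m

For a point source L₁ − L₂ = 20·log₁₀(r₂/r₁), so r₂ = r₁·10^((L₁−L₂)/20).
r₂ = 6.7·10^((77.6−60.1)/20) = 6.7·10^(17.5/20) = 50.24 m.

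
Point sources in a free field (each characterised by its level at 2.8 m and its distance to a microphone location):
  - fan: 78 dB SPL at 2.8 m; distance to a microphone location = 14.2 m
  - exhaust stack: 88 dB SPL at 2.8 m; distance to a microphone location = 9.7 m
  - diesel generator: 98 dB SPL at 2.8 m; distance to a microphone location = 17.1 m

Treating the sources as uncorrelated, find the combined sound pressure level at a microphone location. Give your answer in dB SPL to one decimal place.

Propagate each source to the receiver with L = L_ref − 20·log₁₀(r/r_ref), then add intensities.
fan: 78 − 20·log₁₀(14.2/2.8) = 78 − 14.10 = 63.90 dB SPL.
exhaust stack: 88 − 20·log₁₀(9.7/2.8) = 88 − 10.79 = 77.21 dB SPL.
diesel generator: 98 − 20·log₁₀(17.1/2.8) = 98 − 15.72 = 82.28 dB SPL.
Σ 10^(L/10) = 2.242e+08 → L_total = 10·log₁₀(2.242e+08) = 83.51 dB SPL.

83.5 dB SPL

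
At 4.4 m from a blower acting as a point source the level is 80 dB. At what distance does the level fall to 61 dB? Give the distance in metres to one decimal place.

For a point source L₁ − L₂ = 20·log₁₀(r₂/r₁), so r₂ = r₁·10^((L₁−L₂)/20).
r₂ = 4.4·10^((80−61)/20) = 4.4·10^(19.0/20) = 39.22 m.

39.2 m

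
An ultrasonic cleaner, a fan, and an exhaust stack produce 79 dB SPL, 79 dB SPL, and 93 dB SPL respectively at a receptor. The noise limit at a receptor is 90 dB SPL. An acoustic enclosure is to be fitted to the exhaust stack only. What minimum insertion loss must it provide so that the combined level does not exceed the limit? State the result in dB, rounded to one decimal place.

Fixed contribution from the other sources: Σ 10^(L/10) = 10^(79/10) + 10^(79/10) = 1.589e+08 (82.01 dB SPL).
The limit corresponds to 10^(90/10) = 1.000e+09; subtracting the fixed part leaves 8.411e+08 for the exhaust stack, i.e. 89.25 dB SPL.
So the exhaust stack must be reduced from 93 to 89.25 dB SPL: IL = 3.75 dB.

3.8 dB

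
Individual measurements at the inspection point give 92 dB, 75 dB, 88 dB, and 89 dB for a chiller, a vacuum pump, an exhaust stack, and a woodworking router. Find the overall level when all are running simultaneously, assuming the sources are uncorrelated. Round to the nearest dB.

95 dB

Incoherent sources combine by intensity addition: L_total = 10·log₁₀(Σ 10^(L_i/10)).
Σ 10^(L/10) = 10^(92/10) + 10^(75/10) + 10^(88/10) + 10^(89/10) = 3.042e+09.
L_total = 10·log₁₀(3.042e+09) = 94.83 dB.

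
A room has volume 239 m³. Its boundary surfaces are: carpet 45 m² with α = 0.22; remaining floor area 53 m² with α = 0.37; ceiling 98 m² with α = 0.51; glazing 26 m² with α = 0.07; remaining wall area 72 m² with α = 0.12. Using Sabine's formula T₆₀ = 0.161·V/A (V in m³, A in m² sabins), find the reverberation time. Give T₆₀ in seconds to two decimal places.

Summing Sᵢαᵢ: 45·0.22 + 53·0.37 + 98·0.51 + 26·0.07 + 72·0.12 = 89.95 m².
T₆₀ = 0.161 × 239 / 89.95 = 0.428 s.

0.43 s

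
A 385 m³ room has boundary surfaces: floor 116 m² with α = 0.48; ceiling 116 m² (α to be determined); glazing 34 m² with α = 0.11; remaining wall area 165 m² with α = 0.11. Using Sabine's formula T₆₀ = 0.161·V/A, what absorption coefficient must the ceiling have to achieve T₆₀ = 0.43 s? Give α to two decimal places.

Required total absorption A = 0.161·385/0.43 = 144.15 m².
Absorption from the other surfaces = 116·0.48 + 34·0.11 + 165·0.11 = 77.57 m², so the ceiling must supply 66.58 m² over 116 m².
α = 66.58/116 = 0.574.

0.57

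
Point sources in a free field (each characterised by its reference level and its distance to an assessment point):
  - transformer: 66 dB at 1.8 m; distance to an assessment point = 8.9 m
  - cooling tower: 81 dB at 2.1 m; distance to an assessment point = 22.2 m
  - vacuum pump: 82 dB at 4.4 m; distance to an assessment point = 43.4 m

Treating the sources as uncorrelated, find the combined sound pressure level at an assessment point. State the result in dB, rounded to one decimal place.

Apply inverse-square spreading to bring every level to the receiver, then sum 10^(L/10).
transformer: 66 − 20·log₁₀(8.9/1.8) = 66 − 13.88 = 52.12 dB.
cooling tower: 81 − 20·log₁₀(22.2/2.1) = 81 − 20.48 = 60.52 dB.
vacuum pump: 82 − 20·log₁₀(43.4/4.4) = 82 − 19.88 = 62.12 dB.
Σ 10^(L/10) = 2.918e+06 → L_total = 10·log₁₀(2.918e+06) = 64.65 dB.

64.7 dB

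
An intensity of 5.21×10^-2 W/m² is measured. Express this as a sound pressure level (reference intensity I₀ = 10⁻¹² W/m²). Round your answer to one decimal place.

I/I₀ = 5.21×10^-2/10⁻¹² = 5.21×10^10, and L = 10·log₁₀(I/I₀).
L = 10·(0.7168 + 10) = 107.17 dB.

107.2 dB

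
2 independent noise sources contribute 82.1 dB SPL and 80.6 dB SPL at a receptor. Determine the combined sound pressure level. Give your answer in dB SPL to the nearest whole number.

Incoherent sources combine by intensity addition: L_total = 10·log₁₀(Σ 10^(L_i/10)).
Σ 10^(L/10) = 10^(82.1/10) + 10^(80.6/10) = 2.770e+08.
L_total = 10·log₁₀(2.770e+08) = 84.42 dB SPL.

84 dB SPL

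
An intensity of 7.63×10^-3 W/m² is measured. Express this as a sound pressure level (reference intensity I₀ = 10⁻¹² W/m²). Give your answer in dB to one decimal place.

98.8 dB

Dividing by I₀ shifts the exponent by 12: I/I₀ = 7.63×10^9.
L = 10·(0.8825 + 9) = 98.83 dB.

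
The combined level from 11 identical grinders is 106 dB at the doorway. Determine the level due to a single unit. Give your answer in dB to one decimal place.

95.6 dB

Dividing the total intensity by 11 lowers the level by 10·log₁₀ 11 = 10.414 dB: L₁ = 106 − 10.414.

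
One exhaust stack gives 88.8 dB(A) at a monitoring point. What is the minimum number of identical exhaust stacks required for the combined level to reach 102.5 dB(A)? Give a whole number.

24

Need L₁ + 10·log₁₀ N ≥ 102.5, i.e. log₁₀ N ≥ 1.37.
N ≥ 10^(13.7/10) = 23.442, so N = 24.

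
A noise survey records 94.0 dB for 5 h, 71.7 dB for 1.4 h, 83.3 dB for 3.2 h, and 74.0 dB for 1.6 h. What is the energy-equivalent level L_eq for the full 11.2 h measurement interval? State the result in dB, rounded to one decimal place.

L_eq = 10·log₁₀[(1/T)·Σ tᵢ·10^(Lᵢ/10)] with T = 11.2 h.
Σ tᵢ·10^(Lᵢ/10) = 5·10^(94.0/10) + 1.4·10^(71.7/10) + 3.2·10^(83.3/10) + 1.6·10^(74.0/10) = 1.330e+10.
L_eq = 10·log₁₀(1.330e+10/11.2) = 90.75 dB.

90.7 dB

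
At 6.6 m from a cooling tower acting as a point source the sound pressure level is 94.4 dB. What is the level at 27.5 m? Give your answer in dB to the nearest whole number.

Point-source attenuation: ΔL = 20·log₁₀(r₂/r₁) = 20·log₁₀(27.5/6.6) = 12.396 dB.
L₂ = 94.4 − 20·log₁₀(27.5/6.6) = 94.4 − 12.396 = 82.00 dB.

82 dB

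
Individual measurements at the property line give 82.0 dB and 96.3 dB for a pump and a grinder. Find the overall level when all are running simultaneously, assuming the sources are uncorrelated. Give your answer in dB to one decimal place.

Incoherent sources combine by intensity addition: L_total = 10·log₁₀(Σ 10^(L_i/10)).
Σ 10^(L/10) = 10^(82.0/10) + 10^(96.3/10) = 4.424e+09.
L_total = 10·log₁₀(4.424e+09) = 96.46 dB.

96.5 dB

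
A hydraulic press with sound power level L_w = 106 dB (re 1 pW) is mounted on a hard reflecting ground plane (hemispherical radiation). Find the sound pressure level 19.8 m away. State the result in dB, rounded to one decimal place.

Free-field hemispherical radiation: L_p = L_w − 10·log₁₀(2π·r²), r = 19.8 m.
2π·r² = 2463 m², 10·log₁₀ of that is 33.915 dB.
L_p = 106 − 33.915 = 72.08 dB.

72.1 dB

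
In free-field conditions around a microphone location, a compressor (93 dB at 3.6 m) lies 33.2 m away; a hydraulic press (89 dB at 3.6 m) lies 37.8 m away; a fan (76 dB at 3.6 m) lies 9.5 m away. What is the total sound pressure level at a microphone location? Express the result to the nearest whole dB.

76 dB

Propagate each source to the receiver with L = L_ref − 20·log₁₀(r/r_ref), then add intensities.
compressor: 93 − 20·log₁₀(33.2/3.6) = 93 − 19.30 = 73.70 dB.
hydraulic press: 89 − 20·log₁₀(37.8/3.6) = 89 − 20.42 = 68.58 dB.
fan: 76 − 20·log₁₀(9.5/3.6) = 76 − 8.43 = 67.57 dB.
Σ 10^(L/10) = 3.638e+07 → L_total = 10·log₁₀(3.638e+07) = 75.61 dB.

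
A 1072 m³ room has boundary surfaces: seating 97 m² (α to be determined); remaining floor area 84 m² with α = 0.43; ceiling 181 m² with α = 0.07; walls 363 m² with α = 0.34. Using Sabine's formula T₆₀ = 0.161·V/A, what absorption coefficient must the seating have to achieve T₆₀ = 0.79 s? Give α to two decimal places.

A = 0.161·V/T₆₀ = 0.161·1072/0.79 = 218.47 m² sabins.
Absorption from the other surfaces = 84·0.43 + 181·0.07 + 363·0.34 = 172.21 m², so the seating must supply 46.26 m² over 97 m².
α = 46.26/97 = 0.477.

0.48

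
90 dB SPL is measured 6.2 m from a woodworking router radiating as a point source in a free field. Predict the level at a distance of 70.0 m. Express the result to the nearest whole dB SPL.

Spherical spreading from a point source gives a 20·log₁₀(r₂/r₁) drop.
L₂ = 90 − 20·log₁₀(70.0/6.2) = 90 − 21.054 = 68.95 dB SPL.

69 dB SPL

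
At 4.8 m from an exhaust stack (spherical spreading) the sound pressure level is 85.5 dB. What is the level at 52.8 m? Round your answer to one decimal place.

64.7 dB

For a point source, L₂ = L₁ − 20·log₁₀(r₂/r₁).
L₂ = 85.5 − 20·log₁₀(52.8/4.8) = 85.5 − 20.828 = 64.67 dB.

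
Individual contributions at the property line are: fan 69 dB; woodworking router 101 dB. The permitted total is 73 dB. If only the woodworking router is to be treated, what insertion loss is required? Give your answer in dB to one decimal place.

30.2 dB

The untreated sources together contribute 10^(69/10) = 7.943e+06, i.e. 69.00 dB.
The limit corresponds to 10^(73/10) = 1.995e+07; subtracting the fixed part leaves 1.201e+07 for the woodworking router, i.e. 70.80 dB.
So the woodworking router must be reduced from 101 to 70.80 dB: IL = 30.20 dB.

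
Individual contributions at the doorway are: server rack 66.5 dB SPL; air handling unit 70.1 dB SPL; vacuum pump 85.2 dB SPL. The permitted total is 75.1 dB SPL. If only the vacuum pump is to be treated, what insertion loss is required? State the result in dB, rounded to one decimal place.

12.7 dB

Fixed contribution from the other sources: Σ 10^(L/10) = 10^(66.5/10) + 10^(70.1/10) = 1.470e+07 (71.67 dB SPL).
The limit corresponds to 10^(75.1/10) = 3.236e+07; subtracting the fixed part leaves 1.766e+07 for the vacuum pump, i.e. 72.47 dB SPL.
Required insertion loss = 85.2 − 72.47 = 12.73 dB.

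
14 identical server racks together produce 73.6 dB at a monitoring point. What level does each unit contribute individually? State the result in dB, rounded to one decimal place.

Dividing the total intensity by 14 lowers the level by 10·log₁₀ 14 = 11.461 dB: L₁ = 73.6 − 11.461.

62.1 dB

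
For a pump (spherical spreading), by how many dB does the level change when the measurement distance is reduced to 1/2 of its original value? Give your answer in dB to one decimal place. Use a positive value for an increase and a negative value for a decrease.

+6.0 dB

A point source loses 6 dB per doubling of distance; generally ΔL = −20·log₁₀(r₂/r₁).
ΔL = −20·log₁₀(0.5) = +6.02 dB.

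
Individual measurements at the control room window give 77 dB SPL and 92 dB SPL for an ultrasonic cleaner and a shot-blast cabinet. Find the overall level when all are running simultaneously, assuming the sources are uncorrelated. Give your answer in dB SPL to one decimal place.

92.1 dB SPL

Incoherent sources combine by intensity addition: L_total = 10·log₁₀(Σ 10^(L_i/10)).
Σ 10^(L/10) = 10^(77/10) + 10^(92/10) = 1.635e+09.
L_total = 10·log₁₀(1.635e+09) = 92.14 dB SPL.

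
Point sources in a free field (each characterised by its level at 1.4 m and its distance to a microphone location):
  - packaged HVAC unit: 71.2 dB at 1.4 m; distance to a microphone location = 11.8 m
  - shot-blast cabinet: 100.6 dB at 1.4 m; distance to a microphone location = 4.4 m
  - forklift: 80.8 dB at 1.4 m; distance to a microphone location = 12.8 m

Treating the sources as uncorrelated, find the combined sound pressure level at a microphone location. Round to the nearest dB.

First find each source's level at the receiver (point-source: −20·log₁₀(r/r_ref)), then combine on an intensity basis.
packaged HVAC unit: 71.2 − 20·log₁₀(11.8/1.4) = 71.2 − 18.52 = 52.68 dB.
shot-blast cabinet: 100.6 − 20·log₁₀(4.4/1.4) = 100.6 − 9.95 = 90.65 dB.
forklift: 80.8 − 20·log₁₀(12.8/1.4) = 80.8 − 19.22 = 61.58 dB.
Σ 10^(L/10) = 1.164e+09 → L_total = 10·log₁₀(1.164e+09) = 90.66 dB.

91 dB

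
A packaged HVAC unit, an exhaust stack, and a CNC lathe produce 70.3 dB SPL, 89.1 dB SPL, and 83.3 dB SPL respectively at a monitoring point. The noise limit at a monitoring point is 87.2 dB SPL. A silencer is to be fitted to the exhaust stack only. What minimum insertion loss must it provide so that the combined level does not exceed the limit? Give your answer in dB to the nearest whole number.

The untreated sources together contribute 10^(70.3/10) + 10^(83.3/10) = 2.245e+08, i.e. 83.51 dB SPL.
The limit corresponds to 10^(87.2/10) = 5.248e+08; subtracting the fixed part leaves 3.003e+08 for the exhaust stack, i.e. 84.78 dB SPL.
Required insertion loss = 89.1 − 84.78 = 4.32 dB.

4 dB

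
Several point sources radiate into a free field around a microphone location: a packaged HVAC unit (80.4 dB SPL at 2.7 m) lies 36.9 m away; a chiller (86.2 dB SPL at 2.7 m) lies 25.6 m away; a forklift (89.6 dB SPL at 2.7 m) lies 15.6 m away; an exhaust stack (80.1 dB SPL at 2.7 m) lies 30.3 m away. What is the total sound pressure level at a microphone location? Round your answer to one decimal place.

75.2 dB SPL

First find each source's level at the receiver (point-source: −20·log₁₀(r/r_ref)), then combine on an intensity basis.
packaged HVAC unit: 80.4 − 20·log₁₀(36.9/2.7) = 80.4 − 22.71 = 57.69 dB SPL.
chiller: 86.2 − 20·log₁₀(25.6/2.7) = 86.2 − 19.54 = 66.66 dB SPL.
forklift: 89.6 − 20·log₁₀(15.6/2.7) = 89.6 − 15.24 = 74.36 dB SPL.
exhaust stack: 80.1 − 20·log₁₀(30.3/2.7) = 80.1 − 21.00 = 59.10 dB SPL.
Σ 10^(L/10) = 3.336e+07 → L_total = 10·log₁₀(3.336e+07) = 75.23 dB SPL.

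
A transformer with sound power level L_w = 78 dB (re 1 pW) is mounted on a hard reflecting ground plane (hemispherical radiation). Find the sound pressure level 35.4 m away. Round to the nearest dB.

39 dB

Free-field hemispherical radiation: L_p = L_w − 10·log₁₀(2π·r²), r = 35.4 m.
2π·r² = 7874 m², 10·log₁₀ of that is 38.962 dB.
L_p = 78 − 38.962 = 39.04 dB.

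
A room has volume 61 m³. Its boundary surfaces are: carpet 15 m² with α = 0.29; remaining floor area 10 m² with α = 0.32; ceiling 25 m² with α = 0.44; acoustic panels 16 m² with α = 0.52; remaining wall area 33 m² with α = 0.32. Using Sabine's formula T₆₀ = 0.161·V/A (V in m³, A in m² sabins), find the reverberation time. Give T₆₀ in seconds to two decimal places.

0.26 s

Summing Sᵢαᵢ: 15·0.29 + 10·0.32 + 25·0.44 + 16·0.52 + 33·0.32 = 37.43 m².
T₆₀ = 0.161·V/A = 0.161·61/37.43 = 0.262 s.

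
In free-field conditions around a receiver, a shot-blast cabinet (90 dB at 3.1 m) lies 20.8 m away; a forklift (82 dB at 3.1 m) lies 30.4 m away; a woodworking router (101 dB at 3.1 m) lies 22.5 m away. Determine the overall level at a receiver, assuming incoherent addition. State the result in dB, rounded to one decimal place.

First find each source's level at the receiver (point-source: −20·log₁₀(r/r_ref)), then combine on an intensity basis.
shot-blast cabinet: 90 − 20·log₁₀(20.8/3.1) = 90 − 16.53 = 73.47 dB.
forklift: 82 − 20·log₁₀(30.4/3.1) = 82 − 19.83 = 62.17 dB.
woodworking router: 101 − 20·log₁₀(22.5/3.1) = 101 − 17.22 = 83.78 dB.
Σ 10^(L/10) = 2.628e+08 → L_total = 10·log₁₀(2.628e+08) = 84.20 dB.

84.2 dB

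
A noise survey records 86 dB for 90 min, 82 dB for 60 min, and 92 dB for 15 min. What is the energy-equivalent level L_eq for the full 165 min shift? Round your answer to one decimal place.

L_eq = 10·log₁₀[(1/T)·Σ tᵢ·10^(Lᵢ/10)] with T = 165 min.
Σ tᵢ·10^(Lᵢ/10) = 90·10^(86/10) + 60·10^(82/10) + 15·10^(92/10) = 6.911e+10.
L_eq = 10·log₁₀(6.911e+10/165) = 86.22 dB.

86.2 dB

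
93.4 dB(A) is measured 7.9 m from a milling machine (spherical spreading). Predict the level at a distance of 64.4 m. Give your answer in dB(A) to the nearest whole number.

75 dB(A)

Point-source attenuation: ΔL = 20·log₁₀(r₂/r₁) = 20·log₁₀(64.4/7.9) = 18.225 dB.
L₂ = 93.4 − 20·log₁₀(64.4/7.9) = 93.4 − 18.225 = 75.17 dB(A).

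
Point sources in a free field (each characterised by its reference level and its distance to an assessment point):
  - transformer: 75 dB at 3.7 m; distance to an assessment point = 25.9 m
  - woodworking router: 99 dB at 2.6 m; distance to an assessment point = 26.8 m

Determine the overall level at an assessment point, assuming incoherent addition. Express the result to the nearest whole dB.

79 dB

First find each source's level at the receiver (point-source: −20·log₁₀(r/r_ref)), then combine on an intensity basis.
transformer: 75 − 20·log₁₀(25.9/3.7) = 75 − 16.90 = 58.10 dB.
woodworking router: 99 − 20·log₁₀(26.8/2.6) = 99 − 20.26 = 78.74 dB.
Σ 10^(L/10) = 7.541e+07 → L_total = 10·log₁₀(7.541e+07) = 78.77 dB.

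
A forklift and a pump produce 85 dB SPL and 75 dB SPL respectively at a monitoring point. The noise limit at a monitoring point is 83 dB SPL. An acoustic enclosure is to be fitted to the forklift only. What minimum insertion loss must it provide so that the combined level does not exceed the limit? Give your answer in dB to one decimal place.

Everything except the forklift sums to 10^(75/10) = 3.162e+07 in linear terms, 75.00 dB SPL.
To meet 83 dB SPL overall, the treated forklift may contribute at most 10^(83/10) − 3.162e+07 = 1.679e+08, i.e. 82.25 dB SPL.
So the forklift must be reduced from 85 to 82.25 dB SPL: IL = 2.75 dB.

2.7 dB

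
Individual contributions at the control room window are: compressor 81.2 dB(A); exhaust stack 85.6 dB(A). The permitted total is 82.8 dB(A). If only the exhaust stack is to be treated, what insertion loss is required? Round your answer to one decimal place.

Fixed contribution from the other source: Σ 10^(L/10) = 10^(81.2/10) = 1.318e+08 (81.20 dB(A)).
To meet 82.8 dB(A) overall, the treated exhaust stack may contribute at most 10^(82.8/10) − 1.318e+08 = 5.872e+07, i.e. 77.69 dB(A).
Required insertion loss = 85.6 − 77.69 = 7.91 dB.

7.9 dB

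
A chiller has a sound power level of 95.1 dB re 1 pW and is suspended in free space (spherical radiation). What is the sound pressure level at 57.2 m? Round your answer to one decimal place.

49.0 dB

Free-field spherical radiation: L_p = L_w − 10·log₁₀(4π·r²), r = 57.2 m.
4π·r² = 4.112e+04 m², 10·log₁₀ of that is 46.140 dB.
L_p = 95.1 − 46.140 = 48.96 dB.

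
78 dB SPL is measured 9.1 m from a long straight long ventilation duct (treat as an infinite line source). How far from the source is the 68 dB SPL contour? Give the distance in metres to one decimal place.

91.0 m

The 10.0 dB drop corresponds to a distance ratio of 10^(10.0/10) for a line source.
r₂ = 9.1·10^((78−68)/10) = 9.1·10^(10.0/10) = 91.00 m.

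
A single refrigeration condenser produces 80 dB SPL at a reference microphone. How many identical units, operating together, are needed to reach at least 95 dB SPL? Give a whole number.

32

Need L₁ + 10·log₁₀ N ≥ 95, i.e. log₁₀ N ≥ 1.50.
N ≥ 10^(15.0/10) = 31.623, so N = 32.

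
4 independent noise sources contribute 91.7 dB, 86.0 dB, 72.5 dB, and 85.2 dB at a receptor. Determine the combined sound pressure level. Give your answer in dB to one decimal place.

93.5 dB

Incoherent sources combine by intensity addition: L_total = 10·log₁₀(Σ 10^(L_i/10)).
Σ 10^(L/10) = 10^(91.7/10) + 10^(86.0/10) + 10^(72.5/10) + 10^(85.2/10) = 2.226e+09.
L_total = 10·log₁₀(2.226e+09) = 93.48 dB.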